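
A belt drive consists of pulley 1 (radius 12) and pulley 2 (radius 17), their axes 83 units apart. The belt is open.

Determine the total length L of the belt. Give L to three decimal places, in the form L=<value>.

L=257.407

open belt: β = asin((r2−r1)/C) = asin(5/83) = 3.4536°
wrap1 = π − 2β = 173.0927°
wrap2 = π + 2β = 186.9073°
tangent length = C·cosβ = 82.8493
L = r1·wrap1 + r2·wrap2 + 2·C·cosβ = 12·3.0210 + 17·3.2621 + 2·82.8493 = 257.4075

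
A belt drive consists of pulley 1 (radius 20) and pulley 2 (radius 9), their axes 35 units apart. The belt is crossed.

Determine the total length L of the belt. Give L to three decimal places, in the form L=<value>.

crossed belt: β = asin((r1+r2)/C) = asin(29/35) = 55.9523°
wrap1 = wrap2 = π + 2β = 291.9045°
tangent length = C·cosβ = 19.5959
L = (r1+r2)·wrap + 2·C·cosβ = 29·5.0947 + 2·19.5959 = 186.9380

L=186.938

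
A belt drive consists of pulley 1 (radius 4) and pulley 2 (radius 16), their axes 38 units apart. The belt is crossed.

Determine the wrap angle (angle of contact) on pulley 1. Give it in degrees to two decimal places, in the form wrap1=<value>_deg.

wrap1=243.51_deg

crossed belt: β = asin((r1+r2)/C) = asin(20/38) = 31.7569°
wrap1 = wrap2 = π + 2β = 243.5137°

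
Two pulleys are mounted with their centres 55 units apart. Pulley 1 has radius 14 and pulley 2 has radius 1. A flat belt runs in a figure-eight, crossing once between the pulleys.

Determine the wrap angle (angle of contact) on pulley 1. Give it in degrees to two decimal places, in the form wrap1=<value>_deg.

wrap1=211.65_deg

crossed belt: β = asin((r1+r2)/C) = asin(15/55) = 15.8266°
wrap1 = wrap2 = π + 2β = 211.6532°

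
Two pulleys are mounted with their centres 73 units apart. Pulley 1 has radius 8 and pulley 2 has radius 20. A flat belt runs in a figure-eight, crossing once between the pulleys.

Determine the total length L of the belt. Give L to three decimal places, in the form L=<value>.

crossed belt: β = asin((r1+r2)/C) = asin(28/73) = 22.5545°
wrap1 = wrap2 = π + 2β = 225.1089°
tangent length = C·cosβ = 67.4166
L = (r1+r2)·wrap + 2·C·cosβ = 28·3.9289 + 2·67.4166 = 244.8422

L=244.842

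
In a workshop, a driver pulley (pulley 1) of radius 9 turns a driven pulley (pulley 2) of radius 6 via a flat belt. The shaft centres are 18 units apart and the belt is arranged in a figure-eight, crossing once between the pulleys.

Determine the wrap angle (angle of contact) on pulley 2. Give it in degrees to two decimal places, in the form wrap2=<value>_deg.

wrap2=292.89_deg

crossed belt: β = asin((r1+r2)/C) = asin(15/18) = 56.4427°
wrap1 = wrap2 = π + 2β = 292.8854°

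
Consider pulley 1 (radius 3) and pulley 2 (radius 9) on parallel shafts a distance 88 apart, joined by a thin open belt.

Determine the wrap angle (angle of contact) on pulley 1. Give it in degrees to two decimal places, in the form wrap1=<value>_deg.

wrap1=172.18_deg

open belt: β = asin((r2−r1)/C) = asin(6/88) = 3.9096°
wrap1 = π − 2β = 172.1809°
wrap2 = π + 2β = 187.8191°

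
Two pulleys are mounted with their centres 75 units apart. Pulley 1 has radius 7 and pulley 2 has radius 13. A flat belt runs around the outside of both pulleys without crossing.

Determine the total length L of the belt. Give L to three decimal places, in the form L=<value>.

open belt: β = asin((r2−r1)/C) = asin(6/75) = 4.5886°
wrap1 = π − 2β = 170.8229°
wrap2 = π + 2β = 189.1771°
tangent length = C·cosβ = 74.7596
L = r1·wrap1 + r2·wrap2 + 2·C·cosβ = 7·2.9814 + 13·3.3018 + 2·74.7596 = 213.3121

L=213.312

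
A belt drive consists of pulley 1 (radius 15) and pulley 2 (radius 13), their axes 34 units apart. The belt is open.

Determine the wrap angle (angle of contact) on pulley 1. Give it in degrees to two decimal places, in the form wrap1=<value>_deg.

wrap1=186.74_deg

open belt: β = asin((r2−r1)/C) = asin(-2/34) = -3.3723°
wrap1 = π − 2β = 186.7446°
wrap2 = π + 2β = 173.2554°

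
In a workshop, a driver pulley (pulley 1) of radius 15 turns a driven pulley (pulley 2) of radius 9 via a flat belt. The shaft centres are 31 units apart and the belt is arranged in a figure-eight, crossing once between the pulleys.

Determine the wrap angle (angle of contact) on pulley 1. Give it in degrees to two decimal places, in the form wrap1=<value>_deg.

crossed belt: β = asin((r1+r2)/C) = asin(24/31) = 50.7320°
wrap1 = wrap2 = π + 2β = 281.4639°

wrap1=281.46_deg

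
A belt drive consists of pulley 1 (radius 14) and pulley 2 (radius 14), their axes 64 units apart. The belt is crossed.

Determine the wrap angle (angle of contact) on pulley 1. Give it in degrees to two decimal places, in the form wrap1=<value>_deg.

wrap1=231.89_deg

crossed belt: β = asin((r1+r2)/C) = asin(28/64) = 25.9445°
wrap1 = wrap2 = π + 2β = 231.8890°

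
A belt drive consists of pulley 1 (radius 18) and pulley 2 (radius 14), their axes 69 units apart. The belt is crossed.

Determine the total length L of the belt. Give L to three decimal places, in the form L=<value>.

L=253.657

crossed belt: β = asin((r1+r2)/C) = asin(32/69) = 27.6305°
wrap1 = wrap2 = π + 2β = 235.2611°
tangent length = C·cosβ = 61.1310
L = (r1+r2)·wrap + 2·C·cosβ = 32·4.1061 + 2·61.1310 = 253.6566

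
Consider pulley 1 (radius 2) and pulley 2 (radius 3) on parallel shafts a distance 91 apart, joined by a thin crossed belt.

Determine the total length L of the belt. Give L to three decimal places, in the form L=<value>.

L=197.983

crossed belt: β = asin((r1+r2)/C) = asin(5/91) = 3.1497°
wrap1 = wrap2 = π + 2β = 186.2994°
tangent length = C·cosβ = 90.8625
L = (r1+r2)·wrap + 2·C·cosβ = 5·3.2515 + 2·90.8625 = 197.9828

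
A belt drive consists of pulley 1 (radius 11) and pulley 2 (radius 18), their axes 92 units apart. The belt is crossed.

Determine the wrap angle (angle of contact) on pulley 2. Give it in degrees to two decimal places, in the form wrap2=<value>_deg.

crossed belt: β = asin((r1+r2)/C) = asin(29/92) = 18.3739°
wrap1 = wrap2 = π + 2β = 216.7479°

wrap2=216.75_deg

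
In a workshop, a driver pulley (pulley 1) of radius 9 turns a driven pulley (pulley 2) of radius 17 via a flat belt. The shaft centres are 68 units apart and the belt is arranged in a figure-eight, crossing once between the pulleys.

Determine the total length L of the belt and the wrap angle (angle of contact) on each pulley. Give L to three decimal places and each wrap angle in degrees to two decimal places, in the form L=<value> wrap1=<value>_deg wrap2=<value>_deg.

L=227.749 wrap1=224.96_deg wrap2=224.96_deg

crossed belt: β = asin((r1+r2)/C) = asin(26/68) = 22.4795°
wrap1 = wrap2 = π + 2β = 224.9590°
tangent length = C·cosβ = 62.8331
L = (r1+r2)·wrap + 2·C·cosβ = 26·3.9263 + 2·62.8331 = 227.7494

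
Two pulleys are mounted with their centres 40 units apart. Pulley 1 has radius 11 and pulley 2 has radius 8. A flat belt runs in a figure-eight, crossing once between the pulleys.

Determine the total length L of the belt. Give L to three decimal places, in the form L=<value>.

L=148.898

crossed belt: β = asin((r1+r2)/C) = asin(19/40) = 28.3594°
wrap1 = wrap2 = π + 2β = 236.7187°
tangent length = C·cosβ = 35.1994
L = (r1+r2)·wrap + 2·C·cosβ = 19·4.1315 + 2·35.1994 = 148.8978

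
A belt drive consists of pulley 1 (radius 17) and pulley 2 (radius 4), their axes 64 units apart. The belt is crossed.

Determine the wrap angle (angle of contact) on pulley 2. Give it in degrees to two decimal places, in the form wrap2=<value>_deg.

crossed belt: β = asin((r1+r2)/C) = asin(21/64) = 19.1550°
wrap1 = wrap2 = π + 2β = 218.3100°

wrap2=218.31_deg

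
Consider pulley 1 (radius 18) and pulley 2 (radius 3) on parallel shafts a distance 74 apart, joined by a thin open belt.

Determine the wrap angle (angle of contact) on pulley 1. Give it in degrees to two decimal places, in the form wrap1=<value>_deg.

wrap1=203.39_deg

open belt: β = asin((r2−r1)/C) = asin(-15/74) = -11.6951°
wrap1 = π − 2β = 203.3901°
wrap2 = π + 2β = 156.6099°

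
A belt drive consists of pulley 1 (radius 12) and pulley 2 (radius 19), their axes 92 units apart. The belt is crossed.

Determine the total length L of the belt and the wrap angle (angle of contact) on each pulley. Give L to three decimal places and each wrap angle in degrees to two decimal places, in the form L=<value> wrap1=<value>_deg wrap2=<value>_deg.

crossed belt: β = asin((r1+r2)/C) = asin(31/92) = 19.6916°
wrap1 = wrap2 = π + 2β = 219.3831°
tangent length = C·cosβ = 86.6199
L = (r1+r2)·wrap + 2·C·cosβ = 31·3.8290 + 2·86.6199 = 291.9374

L=291.937 wrap1=219.38_deg wrap2=219.38_deg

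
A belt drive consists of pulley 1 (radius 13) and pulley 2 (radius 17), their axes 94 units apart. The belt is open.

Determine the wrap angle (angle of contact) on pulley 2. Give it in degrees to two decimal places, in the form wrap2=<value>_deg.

wrap2=184.88_deg

open belt: β = asin((r2−r1)/C) = asin(4/94) = 2.4389°
wrap1 = π − 2β = 175.1223°
wrap2 = π + 2β = 184.8777°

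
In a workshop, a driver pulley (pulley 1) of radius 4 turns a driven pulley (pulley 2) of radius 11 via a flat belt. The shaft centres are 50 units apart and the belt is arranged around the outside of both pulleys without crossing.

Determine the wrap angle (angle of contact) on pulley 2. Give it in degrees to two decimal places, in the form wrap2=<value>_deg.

open belt: β = asin((r2−r1)/C) = asin(7/50) = 8.0478°
wrap1 = π − 2β = 163.9043°
wrap2 = π + 2β = 196.0957°

wrap2=196.10_deg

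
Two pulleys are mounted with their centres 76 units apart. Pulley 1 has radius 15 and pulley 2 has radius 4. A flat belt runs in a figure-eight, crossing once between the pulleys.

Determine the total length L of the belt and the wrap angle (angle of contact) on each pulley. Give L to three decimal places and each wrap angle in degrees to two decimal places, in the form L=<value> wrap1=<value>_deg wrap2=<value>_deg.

L=216.465 wrap1=208.96_deg wrap2=208.96_deg

crossed belt: β = asin((r1+r2)/C) = asin(19/76) = 14.4775°
wrap1 = wrap2 = π + 2β = 208.9550°
tangent length = C·cosβ = 73.5867
L = (r1+r2)·wrap + 2·C·cosβ = 19·3.6470 + 2·73.5867 = 216.4655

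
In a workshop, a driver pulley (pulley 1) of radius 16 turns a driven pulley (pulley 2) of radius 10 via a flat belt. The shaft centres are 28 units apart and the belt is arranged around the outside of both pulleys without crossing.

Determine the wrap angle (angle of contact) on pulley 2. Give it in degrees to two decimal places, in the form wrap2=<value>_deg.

open belt: β = asin((r2−r1)/C) = asin(-6/28) = -12.3736°
wrap1 = π − 2β = 204.7473°
wrap2 = π + 2β = 155.2527°

wrap2=155.25_deg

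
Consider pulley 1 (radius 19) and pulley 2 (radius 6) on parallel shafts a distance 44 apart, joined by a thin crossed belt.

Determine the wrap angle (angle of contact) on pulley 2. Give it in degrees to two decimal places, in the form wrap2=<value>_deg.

wrap2=249.25_deg

crossed belt: β = asin((r1+r2)/C) = asin(25/44) = 34.6235°
wrap1 = wrap2 = π + 2β = 249.2471°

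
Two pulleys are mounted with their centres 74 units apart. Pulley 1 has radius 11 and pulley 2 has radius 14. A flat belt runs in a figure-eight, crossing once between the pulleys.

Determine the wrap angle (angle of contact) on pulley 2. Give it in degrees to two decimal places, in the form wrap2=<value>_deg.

crossed belt: β = asin((r1+r2)/C) = asin(25/74) = 19.7452°
wrap1 = wrap2 = π + 2β = 219.4904°

wrap2=219.49_deg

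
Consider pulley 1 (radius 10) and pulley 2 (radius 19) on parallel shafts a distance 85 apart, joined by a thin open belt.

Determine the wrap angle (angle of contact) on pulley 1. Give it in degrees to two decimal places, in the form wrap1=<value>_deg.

wrap1=167.84_deg

open belt: β = asin((r2−r1)/C) = asin(9/85) = 6.0780°
wrap1 = π − 2β = 167.8440°
wrap2 = π + 2β = 192.1560°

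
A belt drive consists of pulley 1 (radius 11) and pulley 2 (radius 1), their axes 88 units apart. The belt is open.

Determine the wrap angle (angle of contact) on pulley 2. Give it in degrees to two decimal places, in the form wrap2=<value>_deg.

wrap2=166.95_deg

open belt: β = asin((r2−r1)/C) = asin(-10/88) = -6.5250°
wrap1 = π − 2β = 193.0500°
wrap2 = π + 2β = 166.9500°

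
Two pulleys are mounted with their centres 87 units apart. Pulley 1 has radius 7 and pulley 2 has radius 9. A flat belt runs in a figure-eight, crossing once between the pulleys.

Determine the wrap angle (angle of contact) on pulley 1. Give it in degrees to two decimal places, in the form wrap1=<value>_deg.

crossed belt: β = asin((r1+r2)/C) = asin(16/87) = 10.5975°
wrap1 = wrap2 = π + 2β = 201.1950°

wrap1=201.19_deg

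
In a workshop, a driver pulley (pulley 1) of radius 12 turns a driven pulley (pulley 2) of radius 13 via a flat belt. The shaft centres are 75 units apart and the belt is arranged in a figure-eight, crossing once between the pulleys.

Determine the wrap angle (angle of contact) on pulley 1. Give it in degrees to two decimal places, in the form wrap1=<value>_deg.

crossed belt: β = asin((r1+r2)/C) = asin(25/75) = 19.4712°
wrap1 = wrap2 = π + 2β = 218.9424°

wrap1=218.94_deg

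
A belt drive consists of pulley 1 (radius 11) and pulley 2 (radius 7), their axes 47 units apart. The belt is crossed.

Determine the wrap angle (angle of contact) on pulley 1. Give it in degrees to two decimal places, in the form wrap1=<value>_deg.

crossed belt: β = asin((r1+r2)/C) = asin(18/47) = 22.5183°
wrap1 = wrap2 = π + 2β = 225.0366°

wrap1=225.04_deg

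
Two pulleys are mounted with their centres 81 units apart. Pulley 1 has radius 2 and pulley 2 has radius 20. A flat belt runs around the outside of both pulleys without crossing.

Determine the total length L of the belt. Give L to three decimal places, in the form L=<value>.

open belt: β = asin((r2−r1)/C) = asin(18/81) = 12.8396°
wrap1 = π − 2β = 154.3208°
wrap2 = π + 2β = 205.6792°
tangent length = C·cosβ = 78.9747
L = r1·wrap1 + r2·wrap2 + 2·C·cosβ = 2·2.6934 + 20·3.5898 + 2·78.9747 = 235.1317

L=235.132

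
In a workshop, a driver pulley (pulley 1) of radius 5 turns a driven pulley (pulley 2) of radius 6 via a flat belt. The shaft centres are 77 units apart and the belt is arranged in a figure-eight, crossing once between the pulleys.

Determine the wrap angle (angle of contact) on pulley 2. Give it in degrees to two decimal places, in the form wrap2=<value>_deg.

wrap2=196.43_deg

crossed belt: β = asin((r1+r2)/C) = asin(11/77) = 8.2132°
wrap1 = wrap2 = π + 2β = 196.4264°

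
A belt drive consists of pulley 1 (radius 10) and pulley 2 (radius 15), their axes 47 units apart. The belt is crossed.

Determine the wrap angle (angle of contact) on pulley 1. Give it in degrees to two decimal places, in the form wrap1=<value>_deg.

crossed belt: β = asin((r1+r2)/C) = asin(25/47) = 32.1349°
wrap1 = wrap2 = π + 2β = 244.2699°

wrap1=244.27_deg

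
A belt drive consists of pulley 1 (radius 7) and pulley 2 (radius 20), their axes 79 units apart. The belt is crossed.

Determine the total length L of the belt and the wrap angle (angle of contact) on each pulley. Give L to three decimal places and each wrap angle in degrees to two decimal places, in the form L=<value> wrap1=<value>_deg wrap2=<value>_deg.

L=252.144 wrap1=219.97_deg wrap2=219.97_deg

crossed belt: β = asin((r1+r2)/C) = asin(27/79) = 19.9849°
wrap1 = wrap2 = π + 2β = 219.9698°
tangent length = C·cosβ = 74.2428
L = (r1+r2)·wrap + 2·C·cosβ = 27·3.8392 + 2·74.2428 = 252.1440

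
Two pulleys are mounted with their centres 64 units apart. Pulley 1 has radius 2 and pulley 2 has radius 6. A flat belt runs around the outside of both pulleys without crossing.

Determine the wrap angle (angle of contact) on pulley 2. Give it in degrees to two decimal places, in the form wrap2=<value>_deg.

wrap2=187.17_deg

open belt: β = asin((r2−r1)/C) = asin(4/64) = 3.5833°
wrap1 = π − 2β = 172.8334°
wrap2 = π + 2β = 187.1666°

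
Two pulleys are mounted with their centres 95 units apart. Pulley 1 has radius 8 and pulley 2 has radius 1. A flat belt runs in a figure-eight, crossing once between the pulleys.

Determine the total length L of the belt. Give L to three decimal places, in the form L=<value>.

crossed belt: β = asin((r1+r2)/C) = asin(9/95) = 5.4362°
wrap1 = wrap2 = π + 2β = 190.8723°
tangent length = C·cosβ = 94.5727
L = (r1+r2)·wrap + 2·C·cosβ = 9·3.3314 + 2·94.5727 = 219.1276

L=219.128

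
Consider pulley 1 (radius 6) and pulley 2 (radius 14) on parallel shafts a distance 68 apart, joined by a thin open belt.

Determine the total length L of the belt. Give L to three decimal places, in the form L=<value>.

L=199.774

open belt: β = asin((r2−r1)/C) = asin(8/68) = 6.7563°
wrap1 = π − 2β = 166.4873°
wrap2 = π + 2β = 193.5127°
tangent length = C·cosβ = 67.5278
L = r1·wrap1 + r2·wrap2 + 2·C·cosβ = 6·2.9058 + 14·3.3774 + 2·67.5278 = 199.7741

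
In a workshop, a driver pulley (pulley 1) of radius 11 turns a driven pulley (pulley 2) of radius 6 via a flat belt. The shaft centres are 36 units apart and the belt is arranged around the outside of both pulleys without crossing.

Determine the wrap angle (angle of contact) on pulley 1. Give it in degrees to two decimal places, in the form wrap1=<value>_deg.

wrap1=195.97_deg

open belt: β = asin((r2−r1)/C) = asin(-5/36) = -7.9836°
wrap1 = π − 2β = 195.9671°
wrap2 = π + 2β = 164.0329°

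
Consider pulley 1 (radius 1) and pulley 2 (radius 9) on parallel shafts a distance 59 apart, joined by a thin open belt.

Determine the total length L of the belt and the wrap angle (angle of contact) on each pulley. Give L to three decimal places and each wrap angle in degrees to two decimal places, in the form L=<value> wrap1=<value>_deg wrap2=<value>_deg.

L=150.502 wrap1=164.41_deg wrap2=195.59_deg

open belt: β = asin((r2−r1)/C) = asin(8/59) = 7.7929°
wrap1 = π − 2β = 164.4142°
wrap2 = π + 2β = 195.5858°
tangent length = C·cosβ = 58.4551
L = r1·wrap1 + r2·wrap2 + 2·C·cosβ = 1·2.8696 + 9·3.4136 + 2·58.4551 = 150.5023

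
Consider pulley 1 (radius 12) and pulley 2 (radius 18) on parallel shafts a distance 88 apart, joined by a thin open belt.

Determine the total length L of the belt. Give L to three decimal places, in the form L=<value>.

L=270.657

open belt: β = asin((r2−r1)/C) = asin(6/88) = 3.9096°
wrap1 = π − 2β = 172.1809°
wrap2 = π + 2β = 187.8191°
tangent length = C·cosβ = 87.7952
L = r1·wrap1 + r2·wrap2 + 2·C·cosβ = 12·3.0051 + 18·3.2781 + 2·87.7952 = 270.6570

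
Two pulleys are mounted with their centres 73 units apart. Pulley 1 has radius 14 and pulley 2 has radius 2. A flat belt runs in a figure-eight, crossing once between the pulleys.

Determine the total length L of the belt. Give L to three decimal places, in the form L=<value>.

crossed belt: β = asin((r1+r2)/C) = asin(16/73) = 12.6608°
wrap1 = wrap2 = π + 2β = 205.3215°
tangent length = C·cosβ = 71.2250
L = (r1+r2)·wrap + 2·C·cosβ = 16·3.5835 + 2·71.2250 = 199.7866

L=199.787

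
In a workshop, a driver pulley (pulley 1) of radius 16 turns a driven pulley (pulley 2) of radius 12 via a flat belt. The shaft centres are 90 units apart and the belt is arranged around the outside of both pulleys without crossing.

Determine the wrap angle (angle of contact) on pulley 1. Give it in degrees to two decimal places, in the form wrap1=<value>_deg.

wrap1=185.09_deg

open belt: β = asin((r2−r1)/C) = asin(-4/90) = -2.5473°
wrap1 = π − 2β = 185.0946°
wrap2 = π + 2β = 174.9054°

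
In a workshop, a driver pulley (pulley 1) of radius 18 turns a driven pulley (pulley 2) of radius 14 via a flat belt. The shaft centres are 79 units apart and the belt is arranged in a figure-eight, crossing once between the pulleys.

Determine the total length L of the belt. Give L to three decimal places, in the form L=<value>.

crossed belt: β = asin((r1+r2)/C) = asin(32/79) = 23.8951°
wrap1 = wrap2 = π + 2β = 227.7902°
tangent length = C·cosβ = 72.2288
L = (r1+r2)·wrap + 2·C·cosβ = 32·3.9757 + 2·72.2288 = 271.6796

L=271.680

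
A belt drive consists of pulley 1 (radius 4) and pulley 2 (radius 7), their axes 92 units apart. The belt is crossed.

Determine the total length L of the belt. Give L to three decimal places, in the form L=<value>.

L=219.874

crossed belt: β = asin((r1+r2)/C) = asin(11/92) = 6.8670°
wrap1 = wrap2 = π + 2β = 193.7340°
tangent length = C·cosβ = 91.3400
L = (r1+r2)·wrap + 2·C·cosβ = 11·3.3813 + 2·91.3400 = 219.8743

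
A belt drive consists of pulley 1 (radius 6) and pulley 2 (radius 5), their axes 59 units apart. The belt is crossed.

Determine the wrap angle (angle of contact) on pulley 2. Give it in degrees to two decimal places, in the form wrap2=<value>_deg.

crossed belt: β = asin((r1+r2)/C) = asin(11/59) = 10.7451°
wrap1 = wrap2 = π + 2β = 201.4903°

wrap2=201.49_deg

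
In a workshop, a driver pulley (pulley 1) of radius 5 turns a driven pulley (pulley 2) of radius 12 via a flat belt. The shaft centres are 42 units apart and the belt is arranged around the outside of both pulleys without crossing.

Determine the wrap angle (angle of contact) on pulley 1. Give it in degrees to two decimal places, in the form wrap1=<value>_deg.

open belt: β = asin((r2−r1)/C) = asin(7/42) = 9.5941°
wrap1 = π − 2β = 160.8119°
wrap2 = π + 2β = 199.1881°

wrap1=160.81_deg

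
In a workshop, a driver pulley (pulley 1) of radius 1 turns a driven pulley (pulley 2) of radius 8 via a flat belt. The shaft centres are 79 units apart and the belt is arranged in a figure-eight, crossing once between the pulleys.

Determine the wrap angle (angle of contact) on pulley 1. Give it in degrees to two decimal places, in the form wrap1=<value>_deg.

crossed belt: β = asin((r1+r2)/C) = asin(9/79) = 6.5416°
wrap1 = wrap2 = π + 2β = 193.0831°

wrap1=193.08_deg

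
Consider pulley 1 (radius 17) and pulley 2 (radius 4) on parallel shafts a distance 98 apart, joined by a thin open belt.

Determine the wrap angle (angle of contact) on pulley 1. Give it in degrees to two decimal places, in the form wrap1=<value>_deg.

open belt: β = asin((r2−r1)/C) = asin(-13/98) = -7.6229°
wrap1 = π − 2β = 195.2459°
wrap2 = π + 2β = 164.7541°

wrap1=195.25_deg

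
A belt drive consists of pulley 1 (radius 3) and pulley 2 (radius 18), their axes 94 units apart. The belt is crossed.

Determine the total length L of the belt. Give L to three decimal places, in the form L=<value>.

crossed belt: β = asin((r1+r2)/C) = asin(21/94) = 12.9091°
wrap1 = wrap2 = π + 2β = 205.8181°
tangent length = C·cosβ = 91.6242
L = (r1+r2)·wrap + 2·C·cosβ = 21·3.5922 + 2·91.6242 = 258.6847

L=258.685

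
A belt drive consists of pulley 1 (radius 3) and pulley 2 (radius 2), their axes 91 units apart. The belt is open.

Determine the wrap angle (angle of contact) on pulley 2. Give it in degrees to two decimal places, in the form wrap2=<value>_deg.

open belt: β = asin((r2−r1)/C) = asin(-1/91) = -0.6296°
wrap1 = π − 2β = 181.2593°
wrap2 = π + 2β = 178.7407°

wrap2=178.74_deg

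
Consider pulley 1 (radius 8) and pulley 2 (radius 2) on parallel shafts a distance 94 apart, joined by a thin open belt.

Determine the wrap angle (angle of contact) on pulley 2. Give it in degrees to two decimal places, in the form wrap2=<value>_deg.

wrap2=172.68_deg

open belt: β = asin((r2−r1)/C) = asin(-6/94) = -3.6597°
wrap1 = π − 2β = 187.3193°
wrap2 = π + 2β = 172.6807°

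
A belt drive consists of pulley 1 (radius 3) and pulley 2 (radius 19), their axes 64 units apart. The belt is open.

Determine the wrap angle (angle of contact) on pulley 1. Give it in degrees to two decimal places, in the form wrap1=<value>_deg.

wrap1=151.04_deg

open belt: β = asin((r2−r1)/C) = asin(16/64) = 14.4775°
wrap1 = π − 2β = 151.0450°
wrap2 = π + 2β = 208.9550°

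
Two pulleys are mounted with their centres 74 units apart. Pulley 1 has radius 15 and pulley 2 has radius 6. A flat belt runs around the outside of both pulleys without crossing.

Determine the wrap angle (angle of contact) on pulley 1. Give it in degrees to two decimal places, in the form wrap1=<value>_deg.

open belt: β = asin((r2−r1)/C) = asin(-9/74) = -6.9857°
wrap1 = π − 2β = 193.9714°
wrap2 = π + 2β = 166.0286°

wrap1=193.97_deg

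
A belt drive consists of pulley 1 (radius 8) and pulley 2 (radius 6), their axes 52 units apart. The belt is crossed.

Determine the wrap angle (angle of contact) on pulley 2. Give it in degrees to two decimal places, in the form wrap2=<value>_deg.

crossed belt: β = asin((r1+r2)/C) = asin(14/52) = 15.6185°
wrap1 = wrap2 = π + 2β = 211.2370°

wrap2=211.24_deg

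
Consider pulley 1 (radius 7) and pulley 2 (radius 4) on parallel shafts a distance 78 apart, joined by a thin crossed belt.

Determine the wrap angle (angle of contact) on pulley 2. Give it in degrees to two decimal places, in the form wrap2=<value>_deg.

wrap2=196.21_deg

crossed belt: β = asin((r1+r2)/C) = asin(11/78) = 8.1072°
wrap1 = wrap2 = π + 2β = 196.2144°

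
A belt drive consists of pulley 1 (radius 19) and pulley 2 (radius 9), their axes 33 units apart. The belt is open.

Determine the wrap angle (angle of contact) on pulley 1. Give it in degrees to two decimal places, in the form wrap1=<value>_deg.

wrap1=215.28_deg

open belt: β = asin((r2−r1)/C) = asin(-10/33) = -17.6397°
wrap1 = π − 2β = 215.2794°
wrap2 = π + 2β = 144.7206°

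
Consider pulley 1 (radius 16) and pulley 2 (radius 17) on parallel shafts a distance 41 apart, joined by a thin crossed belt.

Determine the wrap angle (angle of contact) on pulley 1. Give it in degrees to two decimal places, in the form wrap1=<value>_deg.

wrap1=287.20_deg

crossed belt: β = asin((r1+r2)/C) = asin(33/41) = 53.5985°
wrap1 = wrap2 = π + 2β = 287.1970°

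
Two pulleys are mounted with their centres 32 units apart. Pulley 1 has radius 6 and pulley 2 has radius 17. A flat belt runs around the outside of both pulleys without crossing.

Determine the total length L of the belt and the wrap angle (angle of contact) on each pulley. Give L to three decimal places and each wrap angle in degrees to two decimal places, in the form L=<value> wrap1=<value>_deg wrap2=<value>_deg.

L=140.077 wrap1=139.79_deg wrap2=220.21_deg

open belt: β = asin((r2−r1)/C) = asin(11/32) = 20.1055°
wrap1 = π − 2β = 139.7890°
wrap2 = π + 2β = 220.2110°
tangent length = C·cosβ = 30.0500
L = r1·wrap1 + r2·wrap2 + 2·C·cosβ = 6·2.4398 + 17·3.8434 + 2·30.0500 = 140.0765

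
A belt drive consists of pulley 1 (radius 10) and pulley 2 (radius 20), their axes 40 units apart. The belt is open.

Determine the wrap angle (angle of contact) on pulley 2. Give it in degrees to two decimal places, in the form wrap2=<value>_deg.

open belt: β = asin((r2−r1)/C) = asin(10/40) = 14.4775°
wrap1 = π − 2β = 151.0450°
wrap2 = π + 2β = 208.9550°

wrap2=208.96_deg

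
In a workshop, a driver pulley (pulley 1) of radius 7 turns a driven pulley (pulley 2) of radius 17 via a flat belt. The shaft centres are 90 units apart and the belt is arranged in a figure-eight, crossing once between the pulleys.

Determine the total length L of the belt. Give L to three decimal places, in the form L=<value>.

crossed belt: β = asin((r1+r2)/C) = asin(24/90) = 15.4660°
wrap1 = wrap2 = π + 2β = 210.9320°
tangent length = C·cosβ = 86.7410
L = (r1+r2)·wrap + 2·C·cosβ = 24·3.6815 + 2·86.7410 = 261.8370

L=261.837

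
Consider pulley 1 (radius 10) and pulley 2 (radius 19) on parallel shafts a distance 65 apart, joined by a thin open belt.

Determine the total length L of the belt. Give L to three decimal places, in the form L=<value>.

L=222.354

open belt: β = asin((r2−r1)/C) = asin(9/65) = 7.9588°
wrap1 = π − 2β = 164.0823°
wrap2 = π + 2β = 195.9177°
tangent length = C·cosβ = 64.3739
L = r1·wrap1 + r2·wrap2 + 2·C·cosβ = 10·2.8638 + 19·3.4194 + 2·64.3739 = 222.3543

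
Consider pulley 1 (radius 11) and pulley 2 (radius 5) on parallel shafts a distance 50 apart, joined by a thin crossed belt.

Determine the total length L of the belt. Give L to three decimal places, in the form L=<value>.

L=155.431

crossed belt: β = asin((r1+r2)/C) = asin(16/50) = 18.6629°
wrap1 = wrap2 = π + 2β = 217.3258°
tangent length = C·cosβ = 47.3709
L = (r1+r2)·wrap + 2·C·cosβ = 16·3.7931 + 2·47.3709 = 155.4306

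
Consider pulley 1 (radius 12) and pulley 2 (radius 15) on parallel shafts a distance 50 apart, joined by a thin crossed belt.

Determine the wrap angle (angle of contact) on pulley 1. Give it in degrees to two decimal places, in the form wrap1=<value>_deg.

wrap1=245.37_deg

crossed belt: β = asin((r1+r2)/C) = asin(27/50) = 32.6836°
wrap1 = wrap2 = π + 2β = 245.3673°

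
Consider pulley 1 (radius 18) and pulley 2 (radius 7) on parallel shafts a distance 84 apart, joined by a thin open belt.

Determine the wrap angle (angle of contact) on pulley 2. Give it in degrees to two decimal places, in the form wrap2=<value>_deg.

wrap2=164.95_deg

open belt: β = asin((r2−r1)/C) = asin(-11/84) = -7.5246°
wrap1 = π − 2β = 195.0493°
wrap2 = π + 2β = 164.9507°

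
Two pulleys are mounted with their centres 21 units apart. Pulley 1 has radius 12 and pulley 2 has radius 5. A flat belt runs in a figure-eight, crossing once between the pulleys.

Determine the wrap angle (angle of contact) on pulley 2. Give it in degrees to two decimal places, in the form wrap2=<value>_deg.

wrap2=288.10_deg

crossed belt: β = asin((r1+r2)/C) = asin(17/21) = 54.0494°
wrap1 = wrap2 = π + 2β = 288.0989°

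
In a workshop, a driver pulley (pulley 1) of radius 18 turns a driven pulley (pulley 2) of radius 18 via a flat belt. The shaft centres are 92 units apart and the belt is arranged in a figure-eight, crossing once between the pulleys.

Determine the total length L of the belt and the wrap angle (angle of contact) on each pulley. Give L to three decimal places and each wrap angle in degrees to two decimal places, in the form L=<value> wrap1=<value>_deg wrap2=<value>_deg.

crossed belt: β = asin((r1+r2)/C) = asin(36/92) = 23.0357°
wrap1 = wrap2 = π + 2β = 226.0714°
tangent length = C·cosβ = 84.6640
L = (r1+r2)·wrap + 2·C·cosβ = 36·3.9457 + 2·84.6640 = 311.3729

L=311.373 wrap1=226.07_deg wrap2=226.07_deg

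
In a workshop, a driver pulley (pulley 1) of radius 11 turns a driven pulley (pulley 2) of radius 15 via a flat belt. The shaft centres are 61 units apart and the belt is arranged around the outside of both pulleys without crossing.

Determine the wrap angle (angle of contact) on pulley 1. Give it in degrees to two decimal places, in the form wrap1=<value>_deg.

open belt: β = asin((r2−r1)/C) = asin(4/61) = 3.7598°
wrap1 = π − 2β = 172.4804°
wrap2 = π + 2β = 187.5196°

wrap1=172.48_deg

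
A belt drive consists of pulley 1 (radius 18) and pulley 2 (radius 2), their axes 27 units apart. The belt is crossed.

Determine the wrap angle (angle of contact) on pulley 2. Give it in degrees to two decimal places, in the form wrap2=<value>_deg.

crossed belt: β = asin((r1+r2)/C) = asin(20/27) = 47.7946°
wrap1 = wrap2 = π + 2β = 275.5891°

wrap2=275.59_deg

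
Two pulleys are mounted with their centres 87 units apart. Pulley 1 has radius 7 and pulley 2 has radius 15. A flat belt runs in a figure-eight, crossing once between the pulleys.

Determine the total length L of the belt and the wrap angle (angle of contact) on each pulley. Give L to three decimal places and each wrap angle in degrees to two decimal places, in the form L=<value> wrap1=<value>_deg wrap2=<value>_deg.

crossed belt: β = asin((r1+r2)/C) = asin(22/87) = 14.6476°
wrap1 = wrap2 = π + 2β = 209.2952°
tangent length = C·cosβ = 84.1724
L = (r1+r2)·wrap + 2·C·cosβ = 22·3.6529 + 2·84.1724 = 248.7085

L=248.708 wrap1=209.30_deg wrap2=209.30_deg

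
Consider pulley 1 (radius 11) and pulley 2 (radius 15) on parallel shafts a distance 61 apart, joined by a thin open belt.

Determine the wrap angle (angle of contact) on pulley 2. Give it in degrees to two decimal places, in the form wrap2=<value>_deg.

wrap2=187.52_deg

open belt: β = asin((r2−r1)/C) = asin(4/61) = 3.7598°
wrap1 = π − 2β = 172.4804°
wrap2 = π + 2β = 187.5196°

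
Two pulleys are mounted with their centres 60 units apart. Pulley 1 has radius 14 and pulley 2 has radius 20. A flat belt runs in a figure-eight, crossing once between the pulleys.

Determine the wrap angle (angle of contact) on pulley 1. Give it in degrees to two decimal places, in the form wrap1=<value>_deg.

wrap1=249.04_deg

crossed belt: β = asin((r1+r2)/C) = asin(34/60) = 34.5181°
wrap1 = wrap2 = π + 2β = 249.0362°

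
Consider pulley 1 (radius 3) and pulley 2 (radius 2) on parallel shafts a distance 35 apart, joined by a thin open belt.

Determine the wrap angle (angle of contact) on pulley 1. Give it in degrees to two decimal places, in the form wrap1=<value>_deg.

open belt: β = asin((r2−r1)/C) = asin(-1/35) = -1.6372°
wrap1 = π − 2β = 183.2745°
wrap2 = π + 2β = 176.7255°

wrap1=183.27_deg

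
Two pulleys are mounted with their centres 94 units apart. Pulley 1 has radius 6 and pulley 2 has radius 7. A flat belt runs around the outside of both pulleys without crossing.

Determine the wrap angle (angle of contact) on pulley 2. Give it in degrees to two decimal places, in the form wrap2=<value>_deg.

wrap2=181.22_deg

open belt: β = asin((r2−r1)/C) = asin(1/94) = 0.6095°
wrap1 = π − 2β = 178.7809°
wrap2 = π + 2β = 181.2191°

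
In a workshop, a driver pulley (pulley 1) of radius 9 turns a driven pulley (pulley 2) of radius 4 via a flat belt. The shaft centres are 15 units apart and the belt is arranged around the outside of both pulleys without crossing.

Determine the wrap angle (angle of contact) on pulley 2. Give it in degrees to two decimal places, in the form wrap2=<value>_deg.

open belt: β = asin((r2−r1)/C) = asin(-5/15) = -19.4712°
wrap1 = π − 2β = 218.9424°
wrap2 = π + 2β = 141.0576°

wrap2=141.06_deg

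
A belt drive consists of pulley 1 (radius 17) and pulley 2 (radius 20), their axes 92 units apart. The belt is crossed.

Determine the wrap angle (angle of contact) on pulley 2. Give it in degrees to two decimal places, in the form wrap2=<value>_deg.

crossed belt: β = asin((r1+r2)/C) = asin(37/92) = 23.7142°
wrap1 = wrap2 = π + 2β = 227.4283°

wrap2=227.43_deg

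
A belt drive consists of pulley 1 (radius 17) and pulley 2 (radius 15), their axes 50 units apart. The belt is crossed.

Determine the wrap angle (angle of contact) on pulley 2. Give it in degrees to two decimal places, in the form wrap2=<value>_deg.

crossed belt: β = asin((r1+r2)/C) = asin(32/50) = 39.7918°
wrap1 = wrap2 = π + 2β = 259.5836°

wrap2=259.58_deg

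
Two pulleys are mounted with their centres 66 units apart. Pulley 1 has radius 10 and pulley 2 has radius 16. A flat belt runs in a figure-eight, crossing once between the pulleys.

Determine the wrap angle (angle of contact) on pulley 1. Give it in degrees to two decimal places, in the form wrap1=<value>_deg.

crossed belt: β = asin((r1+r2)/C) = asin(26/66) = 23.1998°
wrap1 = wrap2 = π + 2β = 226.3997°

wrap1=226.40_deg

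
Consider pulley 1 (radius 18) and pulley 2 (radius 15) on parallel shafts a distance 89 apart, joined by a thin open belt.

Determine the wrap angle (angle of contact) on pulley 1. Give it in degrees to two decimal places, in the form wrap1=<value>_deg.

open belt: β = asin((r2−r1)/C) = asin(-3/89) = -1.9317°
wrap1 = π − 2β = 183.8634°
wrap2 = π + 2β = 176.1366°

wrap1=183.86_deg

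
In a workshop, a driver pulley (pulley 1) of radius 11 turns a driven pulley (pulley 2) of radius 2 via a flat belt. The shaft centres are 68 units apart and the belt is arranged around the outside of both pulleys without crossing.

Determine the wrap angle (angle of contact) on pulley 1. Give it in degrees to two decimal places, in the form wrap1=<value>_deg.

open belt: β = asin((r2−r1)/C) = asin(-9/68) = -7.6056°
wrap1 = π − 2β = 195.2112°
wrap2 = π + 2β = 164.7888°

wrap1=195.21_deg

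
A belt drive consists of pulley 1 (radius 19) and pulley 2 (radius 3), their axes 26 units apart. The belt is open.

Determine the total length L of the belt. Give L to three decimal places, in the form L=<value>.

L=131.315

open belt: β = asin((r2−r1)/C) = asin(-16/26) = -37.9799°
wrap1 = π − 2β = 255.9597°
wrap2 = π + 2β = 104.0403°
tangent length = C·cosβ = 20.4939
L = r1·wrap1 + r2·wrap2 + 2·C·cosβ = 19·4.4673 + 3·1.8158 + 2·20.4939 = 131.3148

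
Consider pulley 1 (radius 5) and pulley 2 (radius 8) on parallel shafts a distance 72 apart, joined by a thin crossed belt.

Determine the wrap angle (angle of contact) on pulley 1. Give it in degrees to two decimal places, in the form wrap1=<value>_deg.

crossed belt: β = asin((r1+r2)/C) = asin(13/72) = 10.4021°
wrap1 = wrap2 = π + 2β = 200.8042°

wrap1=200.80_deg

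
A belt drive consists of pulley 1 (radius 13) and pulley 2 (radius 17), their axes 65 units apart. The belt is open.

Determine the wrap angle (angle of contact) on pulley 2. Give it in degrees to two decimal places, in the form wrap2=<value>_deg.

open belt: β = asin((r2−r1)/C) = asin(4/65) = 3.5281°
wrap1 = π − 2β = 172.9438°
wrap2 = π + 2β = 187.0562°

wrap2=187.06_deg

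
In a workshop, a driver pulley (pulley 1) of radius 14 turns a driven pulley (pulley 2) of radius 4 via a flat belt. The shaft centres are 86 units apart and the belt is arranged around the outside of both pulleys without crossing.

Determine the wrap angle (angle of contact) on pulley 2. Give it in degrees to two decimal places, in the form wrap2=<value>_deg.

wrap2=166.65_deg

open belt: β = asin((r2−r1)/C) = asin(-10/86) = -6.6774°
wrap1 = π − 2β = 193.3548°
wrap2 = π + 2β = 166.6452°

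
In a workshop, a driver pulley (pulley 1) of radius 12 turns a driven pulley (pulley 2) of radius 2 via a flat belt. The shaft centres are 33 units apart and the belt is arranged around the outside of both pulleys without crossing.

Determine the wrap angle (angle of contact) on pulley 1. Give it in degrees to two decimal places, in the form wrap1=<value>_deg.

wrap1=215.28_deg

open belt: β = asin((r2−r1)/C) = asin(-10/33) = -17.6397°
wrap1 = π − 2β = 215.2794°
wrap2 = π + 2β = 144.7206°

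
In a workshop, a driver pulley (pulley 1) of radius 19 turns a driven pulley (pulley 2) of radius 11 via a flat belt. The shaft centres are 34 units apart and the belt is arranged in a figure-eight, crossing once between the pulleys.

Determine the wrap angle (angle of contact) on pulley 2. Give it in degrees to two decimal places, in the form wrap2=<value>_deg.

crossed belt: β = asin((r1+r2)/C) = asin(30/34) = 61.9275°
wrap1 = wrap2 = π + 2β = 303.8550°

wrap2=303.86_deg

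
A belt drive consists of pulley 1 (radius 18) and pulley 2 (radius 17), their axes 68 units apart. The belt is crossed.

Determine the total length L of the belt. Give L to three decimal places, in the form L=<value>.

L=264.404

crossed belt: β = asin((r1+r2)/C) = asin(35/68) = 30.9778°
wrap1 = wrap2 = π + 2β = 241.9556°
tangent length = C·cosβ = 58.3009
L = (r1+r2)·wrap + 2·C·cosβ = 35·4.2229 + 2·58.3009 = 264.4041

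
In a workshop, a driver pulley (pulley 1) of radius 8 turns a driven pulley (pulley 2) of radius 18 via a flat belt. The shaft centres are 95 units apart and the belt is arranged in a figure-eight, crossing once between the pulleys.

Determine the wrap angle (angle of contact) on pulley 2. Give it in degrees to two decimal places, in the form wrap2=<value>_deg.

crossed belt: β = asin((r1+r2)/C) = asin(26/95) = 15.8836°
wrap1 = wrap2 = π + 2β = 211.7672°

wrap2=211.77_deg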